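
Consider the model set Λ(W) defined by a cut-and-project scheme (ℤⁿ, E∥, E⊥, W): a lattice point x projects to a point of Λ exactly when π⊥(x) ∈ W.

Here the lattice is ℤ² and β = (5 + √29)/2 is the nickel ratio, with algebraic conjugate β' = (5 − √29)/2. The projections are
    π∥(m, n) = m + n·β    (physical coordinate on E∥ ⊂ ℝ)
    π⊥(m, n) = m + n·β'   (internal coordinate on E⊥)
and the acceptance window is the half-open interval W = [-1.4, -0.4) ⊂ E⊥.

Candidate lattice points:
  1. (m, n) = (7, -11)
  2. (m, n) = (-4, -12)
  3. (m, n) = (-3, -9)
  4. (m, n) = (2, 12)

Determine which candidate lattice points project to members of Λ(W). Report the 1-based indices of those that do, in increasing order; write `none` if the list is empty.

Compute β' = (5−√29)/2 = -0.192582, so π⊥(m,n) = m -0.192582·n.
[1] lift (7,-11): star map gives 9.118406; window check -1.4 ≤ 9.118406 < -0.4 is false → out
[2] lift (-4,-12): star map gives -1.689011; window check -1.4 ≤ -1.689011 < -0.4 is false → out
[3] lift (-3,-9): star map gives -1.266758; window check -1.4 ≤ -1.266758 < -0.4 is true → IN Λ
[4] lift (2,12): star map gives -0.310989; window check -1.4 ≤ -0.310989 < -0.4 is false → out

3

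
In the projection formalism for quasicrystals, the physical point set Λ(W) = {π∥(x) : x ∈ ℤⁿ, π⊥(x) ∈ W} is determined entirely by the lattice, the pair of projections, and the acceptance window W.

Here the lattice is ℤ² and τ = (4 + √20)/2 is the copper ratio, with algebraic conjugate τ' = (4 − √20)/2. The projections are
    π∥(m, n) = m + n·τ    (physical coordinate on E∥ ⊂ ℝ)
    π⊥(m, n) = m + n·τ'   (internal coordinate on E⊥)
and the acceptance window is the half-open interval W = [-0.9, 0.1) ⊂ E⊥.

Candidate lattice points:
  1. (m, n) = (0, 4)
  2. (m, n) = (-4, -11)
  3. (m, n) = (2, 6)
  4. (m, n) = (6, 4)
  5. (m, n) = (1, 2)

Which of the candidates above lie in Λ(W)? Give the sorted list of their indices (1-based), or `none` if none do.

none

Compute τ' = (4−√20)/2 = -0.236068, so π⊥(m,n) = m -0.236068·n.
[1] lift (0,4): star map gives -0.944272; window check -0.9 ≤ -0.944272 < 0.1 is false → out
[2] lift (-4,-11): star map gives -1.403252; window check -0.9 ≤ -1.403252 < 0.1 is false → out
[3] lift (2,6): star map gives 0.583592; window check -0.9 ≤ 0.583592 < 0.1 is false → out
[4] lift (6,4): star map gives 5.055728; window check -0.9 ≤ 5.055728 < 0.1 is false → out
[5] lift (1,2): star map gives 0.527864; window check -0.9 ≤ 0.527864 < 0.1 is false → out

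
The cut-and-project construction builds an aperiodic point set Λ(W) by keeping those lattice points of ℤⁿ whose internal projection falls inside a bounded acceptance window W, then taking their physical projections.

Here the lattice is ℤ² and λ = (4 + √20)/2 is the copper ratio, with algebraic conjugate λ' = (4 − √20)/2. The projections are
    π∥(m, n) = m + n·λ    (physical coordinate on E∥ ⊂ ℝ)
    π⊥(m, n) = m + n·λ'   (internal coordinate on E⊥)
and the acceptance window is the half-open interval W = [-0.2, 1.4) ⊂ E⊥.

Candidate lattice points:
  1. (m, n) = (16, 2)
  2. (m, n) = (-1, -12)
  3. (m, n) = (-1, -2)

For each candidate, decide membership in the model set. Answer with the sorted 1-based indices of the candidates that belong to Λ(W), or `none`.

λ' = (4−√20)/2 ≈ -0.2361.
#1 (16,2): internal coord 16 + (2)·λ' = +15.5279; +15.5279 ∉ [-0.2, 1.4) → out
#2 (-1,-12): internal coord -1 + (-12)·λ' = +1.8328; +1.8328 ∉ [-0.2, 1.4) → out
#3 (-1,-2): internal coord -1 + (-2)·λ' = -0.5279; -0.5279 ∉ [-0.2, 1.4) → out

none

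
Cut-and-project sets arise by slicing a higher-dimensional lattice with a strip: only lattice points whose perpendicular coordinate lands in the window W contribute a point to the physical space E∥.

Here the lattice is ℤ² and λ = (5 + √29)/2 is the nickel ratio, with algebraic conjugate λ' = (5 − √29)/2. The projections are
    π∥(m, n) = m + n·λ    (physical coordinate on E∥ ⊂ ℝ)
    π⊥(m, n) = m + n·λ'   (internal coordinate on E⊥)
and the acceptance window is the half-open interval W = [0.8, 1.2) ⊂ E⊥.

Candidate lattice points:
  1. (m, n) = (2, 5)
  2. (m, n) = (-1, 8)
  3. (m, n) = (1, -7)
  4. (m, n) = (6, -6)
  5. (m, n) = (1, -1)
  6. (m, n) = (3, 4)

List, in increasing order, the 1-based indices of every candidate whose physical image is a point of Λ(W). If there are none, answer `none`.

λ' = (5−√29)/2 ≈ -0.1926.
candidate 1: (m,n)=(2,5) → π∥ = 2+5·λ ≈ 27.9629, π⊥ = 2+5·λ' ≈ 1.0371 ∈ [0.8, 1.2) ⇒ IN Λ
candidate 2: (m,n)=(-1,8) → π∥ = -1+8·λ ≈ 40.5407, π⊥ = -1+8·λ' ≈ -2.5407 ∉ [0.8, 1.2) ⇒ out
candidate 3: (m,n)=(1,-7) → π∥ = 1-7·λ ≈ -35.3481, π⊥ = 1-7·λ' ≈ 2.3481 ∉ [0.8, 1.2) ⇒ out
candidate 4: (m,n)=(6,-6) → π∥ = 6-6·λ ≈ -25.1555, π⊥ = 6-6·λ' ≈ 7.1555 ∉ [0.8, 1.2) ⇒ out
candidate 5: (m,n)=(1,-1) → π∥ = 1-1·λ ≈ -4.1926, π⊥ = 1-1·λ' ≈ 1.1926 ∈ [0.8, 1.2) ⇒ IN Λ
candidate 6: (m,n)=(3,4) → π∥ = 3+4·λ ≈ 23.7703, π⊥ = 3+4·λ' ≈ 2.2297 ∉ [0.8, 1.2) ⇒ out

1, 5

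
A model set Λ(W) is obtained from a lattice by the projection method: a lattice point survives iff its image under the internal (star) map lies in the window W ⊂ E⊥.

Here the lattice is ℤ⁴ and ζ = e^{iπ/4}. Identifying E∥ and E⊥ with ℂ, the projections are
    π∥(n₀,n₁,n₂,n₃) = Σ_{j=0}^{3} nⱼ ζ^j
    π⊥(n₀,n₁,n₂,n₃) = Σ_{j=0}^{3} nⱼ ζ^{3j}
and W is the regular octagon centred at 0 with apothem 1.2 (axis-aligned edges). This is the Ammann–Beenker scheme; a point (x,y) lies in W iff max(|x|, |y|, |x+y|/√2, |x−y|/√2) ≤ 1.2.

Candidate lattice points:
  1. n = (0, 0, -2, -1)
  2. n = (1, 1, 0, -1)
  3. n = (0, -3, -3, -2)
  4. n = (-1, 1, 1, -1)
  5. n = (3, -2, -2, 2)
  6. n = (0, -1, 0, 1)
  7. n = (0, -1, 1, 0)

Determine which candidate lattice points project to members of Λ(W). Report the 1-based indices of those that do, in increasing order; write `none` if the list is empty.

Internal map: ζ^{3j} for j=0..3 gives (1,0), (−√2/2,√2/2), (0,−1), (√2/2,√2/2).
candidate 1: n = (0, 0, -2, -1) → π⊥ ≈ (-0.70711, +1.29289); max(|x|,|y|,|x±y|/√2) = 1.41421 > 1.2 ⇒ ∉ W
candidate 2: n = (1, 1, 0, -1) → π⊥ ≈ (-0.41421, +0.00000); max(|x|,|y|,|x±y|/√2) = 0.41421 ≤ 1.2 ⇒ ∈ W
candidate 3: n = (0, -3, -3, -2) → π⊥ ≈ (+0.70711, -0.53553); max(|x|,|y|,|x±y|/√2) = 0.87868 ≤ 1.2 ⇒ ∈ W
candidate 4: n = (-1, 1, 1, -1) → π⊥ ≈ (-2.41421, -1.00000); max(|x|,|y|,|x±y|/√2) = 2.41421 > 1.2 ⇒ ∉ W
candidate 5: n = (3, -2, -2, 2) → π⊥ ≈ (+5.82843, +2.00000); max(|x|,|y|,|x±y|/√2) = 5.82843 > 1.2 ⇒ ∉ W
candidate 6: n = (0, -1, 0, 1) → π⊥ ≈ (+1.41421, +0.00000); max(|x|,|y|,|x±y|/√2) = 1.41421 > 1.2 ⇒ ∉ W
candidate 7: n = (0, -1, 1, 0) → π⊥ ≈ (+0.70711, -1.70711); max(|x|,|y|,|x±y|/√2) = 1.70711 > 1.2 ⇒ ∉ W

2, 3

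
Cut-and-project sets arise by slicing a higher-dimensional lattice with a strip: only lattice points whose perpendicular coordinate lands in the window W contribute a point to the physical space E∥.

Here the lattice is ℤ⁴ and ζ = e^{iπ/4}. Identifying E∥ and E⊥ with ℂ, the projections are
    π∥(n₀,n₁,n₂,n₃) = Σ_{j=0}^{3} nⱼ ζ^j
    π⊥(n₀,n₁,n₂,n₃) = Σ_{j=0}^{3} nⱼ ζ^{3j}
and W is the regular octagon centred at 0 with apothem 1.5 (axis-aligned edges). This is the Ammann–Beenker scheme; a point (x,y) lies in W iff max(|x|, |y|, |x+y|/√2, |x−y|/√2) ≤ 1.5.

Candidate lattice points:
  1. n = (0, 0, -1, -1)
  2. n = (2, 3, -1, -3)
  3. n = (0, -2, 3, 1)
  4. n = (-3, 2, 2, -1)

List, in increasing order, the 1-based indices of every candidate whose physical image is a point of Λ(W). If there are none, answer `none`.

1

Internal map: ζ^{3j} for j=0..3 gives (1,0), (−√2/2,√2/2), (0,−1), (√2/2,√2/2).
candidate 1: n = (0, 0, -1, -1) → π⊥ ≈ (-0.70711, +0.29289); max(|x|,|y|,|x±y|/√2) = 0.70711 ≤ 1.5 ⇒ ∈ W
candidate 2: n = (2, 3, -1, -3) → π⊥ ≈ (-2.24264, +1.00000); max(|x|,|y|,|x±y|/√2) = 2.29289 > 1.5 ⇒ ∉ W
candidate 3: n = (0, -2, 3, 1) → π⊥ ≈ (+2.12132, -3.70711); max(|x|,|y|,|x±y|/√2) = 4.12132 > 1.5 ⇒ ∉ W
candidate 4: n = (-3, 2, 2, -1) → π⊥ ≈ (-5.12132, -1.29289); max(|x|,|y|,|x±y|/√2) = 5.12132 > 1.5 ⇒ ∉ W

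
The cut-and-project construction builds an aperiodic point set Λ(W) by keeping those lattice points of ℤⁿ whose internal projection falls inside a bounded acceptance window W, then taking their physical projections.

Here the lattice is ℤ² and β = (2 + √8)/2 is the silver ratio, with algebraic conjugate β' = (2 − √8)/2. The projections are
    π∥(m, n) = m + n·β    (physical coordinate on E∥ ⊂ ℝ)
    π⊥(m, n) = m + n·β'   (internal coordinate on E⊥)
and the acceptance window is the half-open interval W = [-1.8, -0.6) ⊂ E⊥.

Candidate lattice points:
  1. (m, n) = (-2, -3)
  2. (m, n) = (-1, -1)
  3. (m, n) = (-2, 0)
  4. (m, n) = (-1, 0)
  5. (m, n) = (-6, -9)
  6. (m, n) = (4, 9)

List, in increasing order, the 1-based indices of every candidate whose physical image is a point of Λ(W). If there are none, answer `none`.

Numerically β ≈ 2.41421 and β' = −1/β ≈ -0.41421.
candidate 1: (m,n)=(-2,-3) → π∥ = -2-3·β ≈ -9.24264, π⊥ = -2-3·β' ≈ -0.75736 ∈ [-1.8, -0.6) ⇒ IN Λ
candidate 2: (m,n)=(-1,-1) → π∥ = -1-1·β ≈ -3.41421, π⊥ = -1-1·β' ≈ -0.58579 ∉ [-1.8, -0.6) ⇒ out
candidate 3: (m,n)=(-2,0) → π∥ = -2+0·β ≈ -2.00000, π⊥ = -2+0·β' ≈ -2.00000 ∉ [-1.8, -0.6) ⇒ out
candidate 4: (m,n)=(-1,0) → π∥ = -1+0·β ≈ -1.00000, π⊥ = -1+0·β' ≈ -1.00000 ∈ [-1.8, -0.6) ⇒ IN Λ
candidate 5: (m,n)=(-6,-9) → π∥ = -6-9·β ≈ -27.72792, π⊥ = -6-9·β' ≈ -2.27208 ∉ [-1.8, -0.6) ⇒ out
candidate 6: (m,n)=(4,9) → π∥ = 4+9·β ≈ 25.72792, π⊥ = 4+9·β' ≈ 0.27208 ∉ [-1.8, -0.6) ⇒ out

1, 4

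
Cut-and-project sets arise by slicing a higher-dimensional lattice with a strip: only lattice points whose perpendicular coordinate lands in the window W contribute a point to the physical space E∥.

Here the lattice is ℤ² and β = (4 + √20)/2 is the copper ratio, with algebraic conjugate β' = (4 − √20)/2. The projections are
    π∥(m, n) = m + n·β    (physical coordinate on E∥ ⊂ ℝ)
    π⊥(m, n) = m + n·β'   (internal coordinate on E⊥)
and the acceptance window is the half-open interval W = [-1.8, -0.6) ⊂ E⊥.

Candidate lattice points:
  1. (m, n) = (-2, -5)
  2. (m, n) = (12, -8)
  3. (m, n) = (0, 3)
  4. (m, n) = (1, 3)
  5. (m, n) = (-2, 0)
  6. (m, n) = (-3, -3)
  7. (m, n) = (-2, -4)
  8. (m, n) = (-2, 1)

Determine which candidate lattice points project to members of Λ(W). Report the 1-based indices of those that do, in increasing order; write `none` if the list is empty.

Numerically β ≈ 4.23607 and β' = −1/β ≈ -0.23607.
[1] lift (-2,-5): star map gives -0.81966; window check -1.8 ≤ -0.81966 < -0.6 is true → IN Λ
[2] lift (12,-8): star map gives 13.88854; window check -1.8 ≤ 13.88854 < -0.6 is false → out
[3] lift (0,3): star map gives -0.70820; window check -1.8 ≤ -0.70820 < -0.6 is true → IN Λ
[4] lift (1,3): star map gives 0.29180; window check -1.8 ≤ 0.29180 < -0.6 is false → out
[5] lift (-2,0): star map gives -2.00000; window check -1.8 ≤ -2.00000 < -0.6 is false → out
[6] lift (-3,-3): star map gives -2.29180; window check -1.8 ≤ -2.29180 < -0.6 is false → out
[7] lift (-2,-4): star map gives -1.05573; window check -1.8 ≤ -1.05573 < -0.6 is true → IN Λ
[8] lift (-2,1): star map gives -2.23607; window check -1.8 ≤ -2.23607 < -0.6 is false → out

1, 3, 7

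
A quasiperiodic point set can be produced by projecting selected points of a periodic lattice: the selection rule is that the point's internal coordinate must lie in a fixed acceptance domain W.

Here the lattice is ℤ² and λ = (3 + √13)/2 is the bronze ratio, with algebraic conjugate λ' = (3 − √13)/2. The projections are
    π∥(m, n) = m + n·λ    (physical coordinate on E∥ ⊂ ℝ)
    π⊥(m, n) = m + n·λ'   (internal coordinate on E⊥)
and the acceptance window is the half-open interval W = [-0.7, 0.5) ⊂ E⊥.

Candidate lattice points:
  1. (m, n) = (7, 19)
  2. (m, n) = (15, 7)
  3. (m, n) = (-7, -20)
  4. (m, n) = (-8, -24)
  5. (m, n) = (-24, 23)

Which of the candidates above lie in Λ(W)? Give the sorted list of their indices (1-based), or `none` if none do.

none

λ' = (3−√13)/2 ≈ -0.3028.
[1] lift (7,19): star map gives 1.2473; window check -0.7 ≤ 1.2473 < 0.5 is false → out
[2] lift (15,7): star map gives 12.8806; window check -0.7 ≤ 12.8806 < 0.5 is false → out
[3] lift (-7,-20): star map gives -0.9445; window check -0.7 ≤ -0.9445 < 0.5 is false → out
[4] lift (-8,-24): star map gives -0.7334; window check -0.7 ≤ -0.7334 < 0.5 is false → out
[5] lift (-24,23): star map gives -30.9638; window check -0.7 ≤ -30.9638 < 0.5 is false → out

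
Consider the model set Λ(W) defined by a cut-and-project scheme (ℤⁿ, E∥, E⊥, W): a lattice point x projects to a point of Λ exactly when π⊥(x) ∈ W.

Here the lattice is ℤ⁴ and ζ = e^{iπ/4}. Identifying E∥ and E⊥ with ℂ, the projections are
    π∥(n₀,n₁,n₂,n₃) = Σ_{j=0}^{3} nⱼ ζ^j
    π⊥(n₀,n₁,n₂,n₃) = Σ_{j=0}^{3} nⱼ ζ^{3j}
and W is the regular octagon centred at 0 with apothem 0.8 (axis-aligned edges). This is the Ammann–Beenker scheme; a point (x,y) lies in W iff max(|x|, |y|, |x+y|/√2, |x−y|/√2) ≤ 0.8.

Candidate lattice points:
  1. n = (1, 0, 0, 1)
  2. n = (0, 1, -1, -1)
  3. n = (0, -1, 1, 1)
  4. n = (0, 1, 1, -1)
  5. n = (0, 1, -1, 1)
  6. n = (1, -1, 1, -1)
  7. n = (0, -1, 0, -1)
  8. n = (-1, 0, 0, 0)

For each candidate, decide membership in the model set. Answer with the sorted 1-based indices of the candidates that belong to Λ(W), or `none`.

Internal map: ζ^{3j} for j=0..3 gives (1,0), (−√2/2,√2/2), (0,−1), (√2/2,√2/2).
#1 (1, 0, 0, 1): internal (1.7071, 0.7071); octagon support 1.7071 vs apothem 0.8 → ∉ W
#2 (0, 1, -1, -1): internal (-1.4142, 1.0000); octagon support 1.7071 vs apothem 0.8 → ∉ W
#3 (0, -1, 1, 1): internal (1.4142, -1.0000); octagon support 1.7071 vs apothem 0.8 → ∉ W
#4 (0, 1, 1, -1): internal (-1.4142, -1.0000); octagon support 1.7071 vs apothem 0.8 → ∉ W
#5 (0, 1, -1, 1): internal (0.0000, 2.4142); octagon support 2.4142 vs apothem 0.8 → ∉ W
#6 (1, -1, 1, -1): internal (1.0000, -2.4142); octagon support 2.4142 vs apothem 0.8 → ∉ W
#7 (0, -1, 0, -1): internal (0.0000, -1.4142); octagon support 1.4142 vs apothem 0.8 → ∉ W
#8 (-1, 0, 0, 0): internal (-1.0000, 0.0000); octagon support 1.0000 vs apothem 0.8 → ∉ W

none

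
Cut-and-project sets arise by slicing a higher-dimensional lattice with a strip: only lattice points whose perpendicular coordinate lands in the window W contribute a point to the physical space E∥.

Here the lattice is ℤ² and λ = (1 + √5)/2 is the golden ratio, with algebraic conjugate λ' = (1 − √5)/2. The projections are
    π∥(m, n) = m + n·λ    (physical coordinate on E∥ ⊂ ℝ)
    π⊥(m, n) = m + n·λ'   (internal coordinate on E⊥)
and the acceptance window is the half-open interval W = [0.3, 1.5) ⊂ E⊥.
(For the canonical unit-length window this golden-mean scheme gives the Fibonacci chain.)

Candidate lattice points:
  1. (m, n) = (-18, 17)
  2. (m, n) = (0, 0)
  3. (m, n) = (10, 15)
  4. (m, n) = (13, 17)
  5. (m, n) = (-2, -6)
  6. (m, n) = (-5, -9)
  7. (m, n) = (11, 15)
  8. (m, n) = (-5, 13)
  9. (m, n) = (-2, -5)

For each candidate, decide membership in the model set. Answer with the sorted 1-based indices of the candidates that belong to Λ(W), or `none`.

3, 6, 9

Compute λ' = (1−√5)/2 = -0.61803, so π⊥(m,n) = m -0.61803·n.
[1] lift (-18,17): star map gives -28.50658; window check 0.3 ≤ -28.50658 < 1.5 is false → out
[2] lift (0,0): star map gives 0.00000; window check 0.3 ≤ 0.00000 < 1.5 is false → out
[3] lift (10,15): star map gives 0.72949; window check 0.3 ≤ 0.72949 < 1.5 is true → IN Λ
[4] lift (13,17): star map gives 2.49342; window check 0.3 ≤ 2.49342 < 1.5 is false → out
[5] lift (-2,-6): star map gives 1.70820; window check 0.3 ≤ 1.70820 < 1.5 is false → out
[6] lift (-5,-9): star map gives 0.56231; window check 0.3 ≤ 0.56231 < 1.5 is true → IN Λ
[7] lift (11,15): star map gives 1.72949; window check 0.3 ≤ 1.72949 < 1.5 is false → out
[8] lift (-5,13): star map gives -13.03444; window check 0.3 ≤ -13.03444 < 1.5 is false → out
[9] lift (-2,-5): star map gives 1.09017; window check 0.3 ≤ 1.09017 < 1.5 is true → IN Λ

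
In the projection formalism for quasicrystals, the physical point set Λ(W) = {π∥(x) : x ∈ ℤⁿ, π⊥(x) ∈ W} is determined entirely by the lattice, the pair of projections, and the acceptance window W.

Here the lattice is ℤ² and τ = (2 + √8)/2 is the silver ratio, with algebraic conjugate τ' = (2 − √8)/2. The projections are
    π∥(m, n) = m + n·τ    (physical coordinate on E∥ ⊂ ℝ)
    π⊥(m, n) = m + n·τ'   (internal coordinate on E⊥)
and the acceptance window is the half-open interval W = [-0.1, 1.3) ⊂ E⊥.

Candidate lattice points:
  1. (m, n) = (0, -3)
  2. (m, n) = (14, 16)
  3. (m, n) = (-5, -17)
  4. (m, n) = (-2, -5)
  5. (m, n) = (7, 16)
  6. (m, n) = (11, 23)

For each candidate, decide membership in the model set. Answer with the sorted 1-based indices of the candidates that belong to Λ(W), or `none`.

1, 4, 5

Compute τ' = (2−√8)/2 = -0.414214, so π⊥(m,n) = m -0.414214·n.
#1 (0,-3): internal coord 0 + (-3)·τ' = +1.242641; +1.242641 ∈ [-0.1, 1.3) → IN Λ
#2 (14,16): internal coord 14 + (16)·τ' = +7.372583; +7.372583 ∉ [-0.1, 1.3) → out
#3 (-5,-17): internal coord -5 + (-17)·τ' = +2.041631; +2.041631 ∉ [-0.1, 1.3) → out
#4 (-2,-5): internal coord -2 + (-5)·τ' = +0.071068; +0.071068 ∈ [-0.1, 1.3) → IN Λ
#5 (7,16): internal coord 7 + (16)·τ' = +0.372583; +0.372583 ∈ [-0.1, 1.3) → IN Λ
#6 (11,23): internal coord 11 + (23)·τ' = +1.473088; +1.473088 ∉ [-0.1, 1.3) → out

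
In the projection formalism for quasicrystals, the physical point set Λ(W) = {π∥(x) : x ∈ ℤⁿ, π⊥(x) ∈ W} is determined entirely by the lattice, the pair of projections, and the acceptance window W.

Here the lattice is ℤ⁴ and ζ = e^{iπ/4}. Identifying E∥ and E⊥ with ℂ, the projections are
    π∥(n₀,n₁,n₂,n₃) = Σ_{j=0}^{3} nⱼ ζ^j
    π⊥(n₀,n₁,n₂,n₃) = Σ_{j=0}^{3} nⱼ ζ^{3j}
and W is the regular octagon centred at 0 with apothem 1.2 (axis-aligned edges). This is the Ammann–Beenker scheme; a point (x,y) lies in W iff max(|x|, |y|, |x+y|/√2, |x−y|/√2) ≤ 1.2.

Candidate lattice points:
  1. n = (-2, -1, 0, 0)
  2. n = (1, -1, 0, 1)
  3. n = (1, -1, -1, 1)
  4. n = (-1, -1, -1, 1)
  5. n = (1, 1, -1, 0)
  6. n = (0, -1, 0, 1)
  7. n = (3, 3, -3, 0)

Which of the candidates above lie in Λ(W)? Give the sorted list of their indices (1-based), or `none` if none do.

Internal map: ζ^{3j} for j=0..3 gives (1,0), (−√2/2,√2/2), (0,−1), (√2/2,√2/2).
#1 (-2, -1, 0, 0): internal (-1.292893, -0.707107); octagon support 1.414214 vs apothem 1.2 → ∉ W
#2 (1, -1, 0, 1): internal (2.414214, 0.000000); octagon support 2.414214 vs apothem 1.2 → ∉ W
#3 (1, -1, -1, 1): internal (2.414214, 1.000000); octagon support 2.414214 vs apothem 1.2 → ∉ W
#4 (-1, -1, -1, 1): internal (0.414214, 1.000000); octagon support 1.000000 vs apothem 1.2 → ∈ W
#5 (1, 1, -1, 0): internal (0.292893, 1.707107); octagon support 1.707107 vs apothem 1.2 → ∉ W
#6 (0, -1, 0, 1): internal (1.414214, 0.000000); octagon support 1.414214 vs apothem 1.2 → ∉ W
#7 (3, 3, -3, 0): internal (0.878680, 5.121320); octagon support 5.121320 vs apothem 1.2 → ∉ W

4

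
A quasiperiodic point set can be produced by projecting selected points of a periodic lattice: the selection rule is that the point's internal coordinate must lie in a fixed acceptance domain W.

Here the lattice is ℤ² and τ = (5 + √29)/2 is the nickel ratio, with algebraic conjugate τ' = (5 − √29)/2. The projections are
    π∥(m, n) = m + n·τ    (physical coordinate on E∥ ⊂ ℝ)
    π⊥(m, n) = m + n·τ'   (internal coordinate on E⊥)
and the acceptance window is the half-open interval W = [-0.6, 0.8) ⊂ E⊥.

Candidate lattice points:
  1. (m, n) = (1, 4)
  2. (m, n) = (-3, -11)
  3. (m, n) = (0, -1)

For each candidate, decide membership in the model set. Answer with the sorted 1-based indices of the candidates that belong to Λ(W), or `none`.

Numerically τ ≈ 5.1926 and τ' = −1/τ ≈ -0.1926.
#1 (1,4): internal coord 1 + (4)·τ' = +0.2297; +0.2297 ∈ [-0.6, 0.8) → IN Λ
#2 (-3,-11): internal coord -3 + (-11)·τ' = -0.8816; -0.8816 ∉ [-0.6, 0.8) → out
#3 (0,-1): internal coord 0 + (-1)·τ' = +0.1926; +0.1926 ∈ [-0.6, 0.8) → IN Λ

1, 3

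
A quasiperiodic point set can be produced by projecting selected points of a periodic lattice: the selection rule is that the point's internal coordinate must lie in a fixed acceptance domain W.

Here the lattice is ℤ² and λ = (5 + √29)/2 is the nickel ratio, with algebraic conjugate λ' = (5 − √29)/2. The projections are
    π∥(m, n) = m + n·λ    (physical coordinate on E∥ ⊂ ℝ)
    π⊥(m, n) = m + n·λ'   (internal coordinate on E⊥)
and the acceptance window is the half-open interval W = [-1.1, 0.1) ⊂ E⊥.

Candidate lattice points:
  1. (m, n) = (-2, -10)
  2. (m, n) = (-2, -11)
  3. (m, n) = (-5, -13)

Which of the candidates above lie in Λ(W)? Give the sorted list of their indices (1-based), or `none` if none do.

Numerically λ ≈ 5.1926 and λ' = −1/λ ≈ -0.1926.
#1 (-2,-10): internal coord -2 + (-10)·λ' = -0.0742; -0.0742 ∈ [-1.1, 0.1) → IN Λ
#2 (-2,-11): internal coord -2 + (-11)·λ' = +0.1184; +0.1184 ∉ [-1.1, 0.1) → out
#3 (-5,-13): internal coord -5 + (-13)·λ' = -2.4964; -2.4964 ∉ [-1.1, 0.1) → out

1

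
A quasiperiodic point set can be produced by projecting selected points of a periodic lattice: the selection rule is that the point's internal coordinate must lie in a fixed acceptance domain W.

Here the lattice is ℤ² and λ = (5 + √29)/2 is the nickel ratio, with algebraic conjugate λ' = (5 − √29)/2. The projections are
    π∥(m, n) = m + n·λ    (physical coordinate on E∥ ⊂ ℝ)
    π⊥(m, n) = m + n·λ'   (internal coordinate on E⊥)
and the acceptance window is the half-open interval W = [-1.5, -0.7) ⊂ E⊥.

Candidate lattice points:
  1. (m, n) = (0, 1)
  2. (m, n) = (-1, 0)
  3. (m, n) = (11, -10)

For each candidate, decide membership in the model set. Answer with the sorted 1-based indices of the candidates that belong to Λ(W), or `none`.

λ' = (5−√29)/2 ≈ -0.19258.
candidate 1: (m,n)=(0,1) → π∥ = 0+1·λ ≈ 5.19258, π⊥ = 0+1·λ' ≈ -0.19258 ∉ [-1.5, -0.7) ⇒ out
candidate 2: (m,n)=(-1,0) → π∥ = -1+0·λ ≈ -1.00000, π⊥ = -1+0·λ' ≈ -1.00000 ∈ [-1.5, -0.7) ⇒ IN Λ
candidate 3: (m,n)=(11,-10) → π∥ = 11-10·λ ≈ -40.92582, π⊥ = 11-10·λ' ≈ 12.92582 ∉ [-1.5, -0.7) ⇒ out

2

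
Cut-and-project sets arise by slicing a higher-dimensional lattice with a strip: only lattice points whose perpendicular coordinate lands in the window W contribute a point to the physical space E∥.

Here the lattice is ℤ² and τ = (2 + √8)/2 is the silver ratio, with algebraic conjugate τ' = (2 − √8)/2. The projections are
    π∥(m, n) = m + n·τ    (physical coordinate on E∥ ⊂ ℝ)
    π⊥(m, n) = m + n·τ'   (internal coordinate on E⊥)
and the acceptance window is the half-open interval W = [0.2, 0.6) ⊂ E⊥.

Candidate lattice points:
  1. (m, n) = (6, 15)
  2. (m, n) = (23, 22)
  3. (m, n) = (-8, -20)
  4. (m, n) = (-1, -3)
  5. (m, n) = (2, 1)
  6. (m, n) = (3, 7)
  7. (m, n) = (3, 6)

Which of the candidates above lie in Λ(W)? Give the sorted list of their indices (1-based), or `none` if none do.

Numerically τ ≈ 2.414214 and τ' = −1/τ ≈ -0.414214.
[1] lift (6,15): star map gives -0.213203; window check 0.2 ≤ -0.213203 < 0.6 is false → out
[2] lift (23,22): star map gives 13.887302; window check 0.2 ≤ 13.887302 < 0.6 is false → out
[3] lift (-8,-20): star map gives 0.284271; window check 0.2 ≤ 0.284271 < 0.6 is true → IN Λ
[4] lift (-1,-3): star map gives 0.242641; window check 0.2 ≤ 0.242641 < 0.6 is true → IN Λ
[5] lift (2,1): star map gives 1.585786; window check 0.2 ≤ 1.585786 < 0.6 is false → out
[6] lift (3,7): star map gives 0.100505; window check 0.2 ≤ 0.100505 < 0.6 is false → out
[7] lift (3,6): star map gives 0.514719; window check 0.2 ≤ 0.514719 < 0.6 is true → IN Λ

3, 4, 7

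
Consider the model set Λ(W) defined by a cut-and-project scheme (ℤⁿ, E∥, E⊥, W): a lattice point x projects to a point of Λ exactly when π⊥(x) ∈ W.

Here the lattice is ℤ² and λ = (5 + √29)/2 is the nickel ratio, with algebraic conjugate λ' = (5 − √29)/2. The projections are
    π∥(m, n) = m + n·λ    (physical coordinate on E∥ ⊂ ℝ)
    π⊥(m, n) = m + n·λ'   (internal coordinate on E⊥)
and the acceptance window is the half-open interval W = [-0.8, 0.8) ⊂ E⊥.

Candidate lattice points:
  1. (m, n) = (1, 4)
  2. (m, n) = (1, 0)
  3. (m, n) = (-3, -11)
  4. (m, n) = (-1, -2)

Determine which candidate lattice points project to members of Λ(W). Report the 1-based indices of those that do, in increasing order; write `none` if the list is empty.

Numerically λ ≈ 5.192582 and λ' = −1/λ ≈ -0.192582.
#1 (1,4): internal coord 1 + (4)·λ' = +0.229670; +0.229670 ∈ [-0.8, 0.8) → IN Λ
#2 (1,0): internal coord 1 + (0)·λ' = +1.000000; +1.000000 ∉ [-0.8, 0.8) → out
#3 (-3,-11): internal coord -3 + (-11)·λ' = -0.881594; -0.881594 ∉ [-0.8, 0.8) → out
#4 (-1,-2): internal coord -1 + (-2)·λ' = -0.614835; -0.614835 ∈ [-0.8, 0.8) → IN Λ

1, 4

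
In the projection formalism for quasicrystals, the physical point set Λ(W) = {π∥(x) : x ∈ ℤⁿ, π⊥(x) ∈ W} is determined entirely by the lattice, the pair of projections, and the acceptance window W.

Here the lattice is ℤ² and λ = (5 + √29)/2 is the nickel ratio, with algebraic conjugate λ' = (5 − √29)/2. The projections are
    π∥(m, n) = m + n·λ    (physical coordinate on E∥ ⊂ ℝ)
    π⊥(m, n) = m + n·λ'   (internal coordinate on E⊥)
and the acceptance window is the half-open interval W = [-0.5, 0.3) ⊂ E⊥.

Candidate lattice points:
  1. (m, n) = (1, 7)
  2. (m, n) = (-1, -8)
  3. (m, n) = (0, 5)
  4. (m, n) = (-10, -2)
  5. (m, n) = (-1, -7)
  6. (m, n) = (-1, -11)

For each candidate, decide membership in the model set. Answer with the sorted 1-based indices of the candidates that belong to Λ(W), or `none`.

Compute λ' = (5−√29)/2 = -0.1926, so π⊥(m,n) = m -0.1926·n.
#1 (1,7): internal coord 1 + (7)·λ' = -0.3481; -0.3481 ∈ [-0.5, 0.3) → IN Λ
#2 (-1,-8): internal coord -1 + (-8)·λ' = +0.5407; +0.5407 ∉ [-0.5, 0.3) → out
#3 (0,5): internal coord 0 + (5)·λ' = -0.9629; -0.9629 ∉ [-0.5, 0.3) → out
#4 (-10,-2): internal coord -10 + (-2)·λ' = -9.6148; -9.6148 ∉ [-0.5, 0.3) → out
#5 (-1,-7): internal coord -1 + (-7)·λ' = +0.3481; +0.3481 ∉ [-0.5, 0.3) → out
#6 (-1,-11): internal coord -1 + (-11)·λ' = +1.1184; +1.1184 ∉ [-0.5, 0.3) → out

1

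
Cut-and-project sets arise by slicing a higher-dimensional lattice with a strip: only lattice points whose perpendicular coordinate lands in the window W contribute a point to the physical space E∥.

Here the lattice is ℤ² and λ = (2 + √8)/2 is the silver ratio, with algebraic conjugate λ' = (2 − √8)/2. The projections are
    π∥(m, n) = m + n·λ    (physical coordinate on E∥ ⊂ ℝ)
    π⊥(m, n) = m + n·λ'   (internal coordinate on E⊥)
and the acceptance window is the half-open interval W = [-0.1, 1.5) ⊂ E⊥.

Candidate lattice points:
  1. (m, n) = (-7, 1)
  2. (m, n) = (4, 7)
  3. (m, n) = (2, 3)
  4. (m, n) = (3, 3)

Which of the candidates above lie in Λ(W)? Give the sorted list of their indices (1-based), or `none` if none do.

2, 3

λ' = (2−√8)/2 ≈ -0.41421.
candidate 1: (m,n)=(-7,1) → π∥ = -7+1·λ ≈ -4.58579, π⊥ = -7+1·λ' ≈ -7.41421 ∉ [-0.1, 1.5) ⇒ out
candidate 2: (m,n)=(4,7) → π∥ = 4+7·λ ≈ 20.89949, π⊥ = 4+7·λ' ≈ 1.10051 ∈ [-0.1, 1.5) ⇒ IN Λ
candidate 3: (m,n)=(2,3) → π∥ = 2+3·λ ≈ 9.24264, π⊥ = 2+3·λ' ≈ 0.75736 ∈ [-0.1, 1.5) ⇒ IN Λ
candidate 4: (m,n)=(3,3) → π∥ = 3+3·λ ≈ 10.24264, π⊥ = 3+3·λ' ≈ 1.75736 ∉ [-0.1, 1.5) ⇒ out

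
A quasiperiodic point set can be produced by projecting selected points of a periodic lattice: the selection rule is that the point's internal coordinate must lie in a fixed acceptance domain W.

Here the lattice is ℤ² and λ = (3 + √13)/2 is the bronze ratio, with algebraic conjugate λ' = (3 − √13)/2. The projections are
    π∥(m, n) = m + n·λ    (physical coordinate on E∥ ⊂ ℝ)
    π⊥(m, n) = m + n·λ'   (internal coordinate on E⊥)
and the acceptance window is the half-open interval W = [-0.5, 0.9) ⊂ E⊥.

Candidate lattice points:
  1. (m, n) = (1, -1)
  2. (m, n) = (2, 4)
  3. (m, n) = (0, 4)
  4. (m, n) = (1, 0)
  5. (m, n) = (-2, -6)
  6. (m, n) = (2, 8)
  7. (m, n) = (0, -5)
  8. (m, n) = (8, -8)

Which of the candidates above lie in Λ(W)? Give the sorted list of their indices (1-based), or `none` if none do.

Compute λ' = (3−√13)/2 = -0.302776, so π⊥(m,n) = m -0.302776·n.
#1 (1,-1): internal coord 1 + (-1)·λ' = +1.302776; +1.302776 ∉ [-0.5, 0.9) → out
#2 (2,4): internal coord 2 + (4)·λ' = +0.788897; +0.788897 ∈ [-0.5, 0.9) → IN Λ
#3 (0,4): internal coord 0 + (4)·λ' = -1.211103; -1.211103 ∉ [-0.5, 0.9) → out
#4 (1,0): internal coord 1 + (0)·λ' = +1.000000; +1.000000 ∉ [-0.5, 0.9) → out
#5 (-2,-6): internal coord -2 + (-6)·λ' = -0.183346; -0.183346 ∈ [-0.5, 0.9) → IN Λ
#6 (2,8): internal coord 2 + (8)·λ' = -0.422205; -0.422205 ∈ [-0.5, 0.9) → IN Λ
#7 (0,-5): internal coord 0 + (-5)·λ' = +1.513878; +1.513878 ∉ [-0.5, 0.9) → out
#8 (8,-8): internal coord 8 + (-8)·λ' = +10.422205; +10.422205 ∉ [-0.5, 0.9) → out

2, 5, 6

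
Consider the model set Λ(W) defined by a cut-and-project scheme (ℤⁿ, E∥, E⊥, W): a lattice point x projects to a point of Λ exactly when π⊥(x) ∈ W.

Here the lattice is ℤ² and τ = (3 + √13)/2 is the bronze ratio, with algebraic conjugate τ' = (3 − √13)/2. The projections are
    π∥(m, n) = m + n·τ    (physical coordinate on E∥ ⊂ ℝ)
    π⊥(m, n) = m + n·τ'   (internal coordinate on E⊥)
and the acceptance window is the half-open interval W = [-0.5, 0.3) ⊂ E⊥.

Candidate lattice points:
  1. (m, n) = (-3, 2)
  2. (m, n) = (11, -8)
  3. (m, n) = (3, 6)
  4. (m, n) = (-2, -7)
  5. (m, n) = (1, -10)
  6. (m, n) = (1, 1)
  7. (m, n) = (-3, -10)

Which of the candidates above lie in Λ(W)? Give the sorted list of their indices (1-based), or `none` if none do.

4, 7

Compute τ' = (3−√13)/2 = -0.30278, so π⊥(m,n) = m -0.30278·n.
candidate 1: (m,n)=(-3,2) → π∥ = -3+2·τ ≈ 3.60555, π⊥ = -3+2·τ' ≈ -3.60555 ∉ [-0.5, 0.3) ⇒ out
candidate 2: (m,n)=(11,-8) → π∥ = 11-8·τ ≈ -15.42221, π⊥ = 11-8·τ' ≈ 13.42221 ∉ [-0.5, 0.3) ⇒ out
candidate 3: (m,n)=(3,6) → π∥ = 3+6·τ ≈ 22.81665, π⊥ = 3+6·τ' ≈ 1.18335 ∉ [-0.5, 0.3) ⇒ out
candidate 4: (m,n)=(-2,-7) → π∥ = -2-7·τ ≈ -25.11943, π⊥ = -2-7·τ' ≈ 0.11943 ∈ [-0.5, 0.3) ⇒ IN Λ
candidate 5: (m,n)=(1,-10) → π∥ = 1-10·τ ≈ -32.02776, π⊥ = 1-10·τ' ≈ 4.02776 ∉ [-0.5, 0.3) ⇒ out
candidate 6: (m,n)=(1,1) → π∥ = 1+1·τ ≈ 4.30278, π⊥ = 1+1·τ' ≈ 0.69722 ∉ [-0.5, 0.3) ⇒ out
candidate 7: (m,n)=(-3,-10) → π∥ = -3-10·τ ≈ -36.02776, π⊥ = -3-10·τ' ≈ 0.02776 ∈ [-0.5, 0.3) ⇒ IN Λ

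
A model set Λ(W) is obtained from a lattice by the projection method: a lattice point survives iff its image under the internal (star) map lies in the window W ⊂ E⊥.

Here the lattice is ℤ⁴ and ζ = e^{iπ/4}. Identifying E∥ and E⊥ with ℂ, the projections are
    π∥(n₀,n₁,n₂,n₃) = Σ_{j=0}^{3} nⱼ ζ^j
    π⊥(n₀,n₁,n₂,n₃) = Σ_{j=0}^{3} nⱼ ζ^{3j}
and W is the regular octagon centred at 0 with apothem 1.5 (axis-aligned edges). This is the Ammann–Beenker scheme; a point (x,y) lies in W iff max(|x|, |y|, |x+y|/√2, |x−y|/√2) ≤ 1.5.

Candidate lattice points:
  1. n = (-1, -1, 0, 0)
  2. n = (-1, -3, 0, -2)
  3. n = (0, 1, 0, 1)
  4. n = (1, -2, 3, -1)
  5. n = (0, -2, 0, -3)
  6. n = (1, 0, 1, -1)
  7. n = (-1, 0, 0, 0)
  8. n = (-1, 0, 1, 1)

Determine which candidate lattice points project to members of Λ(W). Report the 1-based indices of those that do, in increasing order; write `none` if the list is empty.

1, 3, 7, 8

With ζ = e^{iπ/4} the internal vectors are ζ^0,ζ^3,ζ^6,ζ^9.
#1 (-1, -1, 0, 0): internal (-0.2929, -0.7071); octagon support 0.7071 vs apothem 1.5 → ∈ W
#2 (-1, -3, 0, -2): internal (-0.2929, -3.5355); octagon support 3.5355 vs apothem 1.5 → ∉ W
#3 (0, 1, 0, 1): internal (0.0000, 1.4142); octagon support 1.4142 vs apothem 1.5 → ∈ W
#4 (1, -2, 3, -1): internal (1.7071, -5.1213); octagon support 5.1213 vs apothem 1.5 → ∉ W
#5 (0, -2, 0, -3): internal (-0.7071, -3.5355); octagon support 3.5355 vs apothem 1.5 → ∉ W
#6 (1, 0, 1, -1): internal (0.2929, -1.7071); octagon support 1.7071 vs apothem 1.5 → ∉ W
#7 (-1, 0, 0, 0): internal (-1.0000, 0.0000); octagon support 1.0000 vs apothem 1.5 → ∈ W
#8 (-1, 0, 1, 1): internal (-0.2929, -0.2929); octagon support 0.4142 vs apothem 1.5 → ∈ W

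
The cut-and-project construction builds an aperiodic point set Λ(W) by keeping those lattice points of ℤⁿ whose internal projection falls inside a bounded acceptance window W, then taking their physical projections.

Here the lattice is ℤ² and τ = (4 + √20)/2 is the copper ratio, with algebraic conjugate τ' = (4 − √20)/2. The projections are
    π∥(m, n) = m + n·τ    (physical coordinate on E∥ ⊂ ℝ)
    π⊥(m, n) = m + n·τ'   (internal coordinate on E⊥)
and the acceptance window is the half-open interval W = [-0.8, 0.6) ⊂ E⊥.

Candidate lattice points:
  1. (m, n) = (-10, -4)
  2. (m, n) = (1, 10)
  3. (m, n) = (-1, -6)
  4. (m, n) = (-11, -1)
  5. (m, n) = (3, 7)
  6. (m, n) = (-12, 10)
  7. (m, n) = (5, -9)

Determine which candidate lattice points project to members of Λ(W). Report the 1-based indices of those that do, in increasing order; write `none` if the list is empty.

3

Numerically τ ≈ 4.236068 and τ' = −1/τ ≈ -0.236068.
[1] lift (-10,-4): star map gives -9.055728; window check -0.8 ≤ -9.055728 < 0.6 is false → out
[2] lift (1,10): star map gives -1.360680; window check -0.8 ≤ -1.360680 < 0.6 is false → out
[3] lift (-1,-6): star map gives 0.416408; window check -0.8 ≤ 0.416408 < 0.6 is true → IN Λ
[4] lift (-11,-1): star map gives -10.763932; window check -0.8 ≤ -10.763932 < 0.6 is false → out
[5] lift (3,7): star map gives 1.347524; window check -0.8 ≤ 1.347524 < 0.6 is false → out
[6] lift (-12,10): star map gives -14.360680; window check -0.8 ≤ -14.360680 < 0.6 is false → out
[7] lift (5,-9): star map gives 7.124612; window check -0.8 ≤ 7.124612 < 0.6 is false → out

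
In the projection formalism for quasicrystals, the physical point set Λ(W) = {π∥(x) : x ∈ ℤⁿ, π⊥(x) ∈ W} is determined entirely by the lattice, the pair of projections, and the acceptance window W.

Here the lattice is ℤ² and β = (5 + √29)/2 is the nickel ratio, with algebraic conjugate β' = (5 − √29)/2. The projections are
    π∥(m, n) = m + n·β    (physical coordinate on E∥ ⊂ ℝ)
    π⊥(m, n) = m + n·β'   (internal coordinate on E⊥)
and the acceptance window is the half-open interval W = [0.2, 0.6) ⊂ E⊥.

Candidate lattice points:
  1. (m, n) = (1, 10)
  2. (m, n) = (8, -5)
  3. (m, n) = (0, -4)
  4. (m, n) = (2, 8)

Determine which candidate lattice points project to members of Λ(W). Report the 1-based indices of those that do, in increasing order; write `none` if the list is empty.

4

Compute β' = (5−√29)/2 = -0.1926, so π⊥(m,n) = m -0.1926·n.
candidate 1: (m,n)=(1,10) → π∥ = 1+10·β ≈ 52.9258, π⊥ = 1+10·β' ≈ -0.9258 ∉ [0.2, 0.6) ⇒ out
candidate 2: (m,n)=(8,-5) → π∥ = 8-5·β ≈ -17.9629, π⊥ = 8-5·β' ≈ 8.9629 ∉ [0.2, 0.6) ⇒ out
candidate 3: (m,n)=(0,-4) → π∥ = 0-4·β ≈ -20.7703, π⊥ = 0-4·β' ≈ 0.7703 ∉ [0.2, 0.6) ⇒ out
candidate 4: (m,n)=(2,8) → π∥ = 2+8·β ≈ 43.5407, π⊥ = 2+8·β' ≈ 0.4593 ∈ [0.2, 0.6) ⇒ IN Λ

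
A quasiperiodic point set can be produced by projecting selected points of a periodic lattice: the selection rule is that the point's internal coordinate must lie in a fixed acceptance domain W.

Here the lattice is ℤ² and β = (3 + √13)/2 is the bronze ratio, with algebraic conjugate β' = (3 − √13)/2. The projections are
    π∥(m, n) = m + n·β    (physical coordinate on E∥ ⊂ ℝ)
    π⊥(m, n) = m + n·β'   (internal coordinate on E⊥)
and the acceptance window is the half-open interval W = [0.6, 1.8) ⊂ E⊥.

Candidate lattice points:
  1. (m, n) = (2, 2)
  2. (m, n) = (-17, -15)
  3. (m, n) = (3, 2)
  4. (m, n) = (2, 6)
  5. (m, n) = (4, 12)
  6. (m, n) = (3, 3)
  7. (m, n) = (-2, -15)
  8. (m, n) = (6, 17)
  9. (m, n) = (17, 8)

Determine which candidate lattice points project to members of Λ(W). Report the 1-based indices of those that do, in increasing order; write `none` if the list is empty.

Compute β' = (3−√13)/2 = -0.302776, so π⊥(m,n) = m -0.302776·n.
candidate 1: (m,n)=(2,2) → π∥ = 2+2·β ≈ 8.605551, π⊥ = 2+2·β' ≈ 1.394449 ∈ [0.6, 1.8) ⇒ IN Λ
candidate 2: (m,n)=(-17,-15) → π∥ = -17-15·β ≈ -66.541635, π⊥ = -17-15·β' ≈ -12.458365 ∉ [0.6, 1.8) ⇒ out
candidate 3: (m,n)=(3,2) → π∥ = 3+2·β ≈ 9.605551, π⊥ = 3+2·β' ≈ 2.394449 ∉ [0.6, 1.8) ⇒ out
candidate 4: (m,n)=(2,6) → π∥ = 2+6·β ≈ 21.816654, π⊥ = 2+6·β' ≈ 0.183346 ∉ [0.6, 1.8) ⇒ out
candidate 5: (m,n)=(4,12) → π∥ = 4+12·β ≈ 43.633308, π⊥ = 4+12·β' ≈ 0.366692 ∉ [0.6, 1.8) ⇒ out
candidate 6: (m,n)=(3,3) → π∥ = 3+3·β ≈ 12.908327, π⊥ = 3+3·β' ≈ 2.091673 ∉ [0.6, 1.8) ⇒ out
candidate 7: (m,n)=(-2,-15) → π∥ = -2-15·β ≈ -51.541635, π⊥ = -2-15·β' ≈ 2.541635 ∉ [0.6, 1.8) ⇒ out
candidate 8: (m,n)=(6,17) → π∥ = 6+17·β ≈ 62.147186, π⊥ = 6+17·β' ≈ 0.852814 ∈ [0.6, 1.8) ⇒ IN Λ
candidate 9: (m,n)=(17,8) → π∥ = 17+8·β ≈ 43.422205, π⊥ = 17+8·β' ≈ 14.577795 ∉ [0.6, 1.8) ⇒ out

1, 8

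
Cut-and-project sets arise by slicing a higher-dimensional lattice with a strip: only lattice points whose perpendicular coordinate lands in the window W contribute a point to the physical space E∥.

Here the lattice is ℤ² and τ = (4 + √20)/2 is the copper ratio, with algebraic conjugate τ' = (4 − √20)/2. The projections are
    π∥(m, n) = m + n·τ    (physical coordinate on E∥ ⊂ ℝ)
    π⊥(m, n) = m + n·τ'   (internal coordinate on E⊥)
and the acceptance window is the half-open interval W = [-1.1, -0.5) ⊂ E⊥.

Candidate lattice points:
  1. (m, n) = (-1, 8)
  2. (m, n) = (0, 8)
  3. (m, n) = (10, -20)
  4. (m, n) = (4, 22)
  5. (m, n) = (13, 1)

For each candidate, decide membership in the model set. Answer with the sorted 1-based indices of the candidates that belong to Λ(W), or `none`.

none

Compute τ' = (4−√20)/2 = -0.2361, so π⊥(m,n) = m -0.2361·n.
[1] lift (-1,8): star map gives -2.8885; window check -1.1 ≤ -2.8885 < -0.5 is false → out
[2] lift (0,8): star map gives -1.8885; window check -1.1 ≤ -1.8885 < -0.5 is false → out
[3] lift (10,-20): star map gives 14.7214; window check -1.1 ≤ 14.7214 < -0.5 is false → out
[4] lift (4,22): star map gives -1.1935; window check -1.1 ≤ -1.1935 < -0.5 is false → out
[5] lift (13,1): star map gives 12.7639; window check -1.1 ≤ 12.7639 < -0.5 is false → out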